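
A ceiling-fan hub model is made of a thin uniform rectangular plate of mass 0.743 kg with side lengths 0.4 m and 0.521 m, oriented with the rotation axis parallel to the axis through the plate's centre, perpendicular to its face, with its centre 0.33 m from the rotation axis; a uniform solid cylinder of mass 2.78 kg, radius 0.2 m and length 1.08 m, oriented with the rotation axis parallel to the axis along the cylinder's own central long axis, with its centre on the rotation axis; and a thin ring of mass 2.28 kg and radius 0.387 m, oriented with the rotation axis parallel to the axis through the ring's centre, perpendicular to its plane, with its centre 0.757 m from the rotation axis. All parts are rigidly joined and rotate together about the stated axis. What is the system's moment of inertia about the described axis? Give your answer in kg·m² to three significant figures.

1.81

Rectangular plate: I_cm = (1/12)M(a²+b²) = (1/12)(0.743)[(0.4)² + (0.521)²] = 0.026713 kg·m²; centre at d = 0.33 m, so I = I_cm + Md² gives I = 0.026713 + (0.743)(0.33)² = 0.10763 kg·m².
Solid cylinder: I_cm = (1/2)MR² = (1/2)(2.78)(0.2)² = 0.0556 kg·m²; axis through the centre, so I = 0.0556 kg·m².
Thin ring: I_cm = MR² = (2.28)(0.387)² = 0.34147 kg·m²; centre at d = 0.757 m, so I = I_cm + Md² gives I = 0.34147 + (2.28)(0.757)² = 1.648 kg·m².
Total I = 0.10763 + 0.0556 + 1.648 = 1.8113 kg·m².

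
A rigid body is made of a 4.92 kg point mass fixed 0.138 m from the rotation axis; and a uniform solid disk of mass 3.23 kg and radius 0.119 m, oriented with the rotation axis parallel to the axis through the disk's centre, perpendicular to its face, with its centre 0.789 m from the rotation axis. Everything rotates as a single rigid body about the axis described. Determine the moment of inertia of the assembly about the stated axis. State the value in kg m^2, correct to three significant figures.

Point mass: I_cm = 0; centre at d = 0.138 m, so I = I_cm + Md² gives I = 0 + (4.92)(0.138)² = 0.093696 kg m^2.
Solid disk: I_cm = (1/2)MR² = (1/2)(3.23)(0.119)² = 0.02287 kg m^2; centre at d = 0.789 m, so I = I_cm + Md² gives I = 0.02287 + (3.23)(0.789)² = 2.0336 kg m^2.
Total I = 0.093696 + 2.0336 = 2.1273 kg m^2.

2.13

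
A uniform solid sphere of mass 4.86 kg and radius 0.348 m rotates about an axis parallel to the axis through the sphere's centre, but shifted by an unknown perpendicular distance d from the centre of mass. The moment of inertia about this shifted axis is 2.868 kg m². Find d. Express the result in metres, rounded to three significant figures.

0.736

About the centre-of-mass axis, I_cm = (2/5)MR² = (2/5)(4.86)(0.348)² = 0.23543 kg m².
Parallel axis theorem: I = I_cm + Md², so Md² = 2.868 − 0.23543 = 2.6326 kg m².
d = √(2.6326 / 4.86) = 0.73599 m.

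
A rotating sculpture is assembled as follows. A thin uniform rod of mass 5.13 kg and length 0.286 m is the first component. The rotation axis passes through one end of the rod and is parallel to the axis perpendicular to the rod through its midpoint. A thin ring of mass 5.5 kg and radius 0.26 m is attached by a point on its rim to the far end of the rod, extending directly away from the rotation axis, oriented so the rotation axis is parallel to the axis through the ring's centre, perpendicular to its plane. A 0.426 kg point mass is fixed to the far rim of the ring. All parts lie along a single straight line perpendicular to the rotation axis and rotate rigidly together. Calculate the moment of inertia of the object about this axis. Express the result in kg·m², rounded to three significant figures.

2.43

Thin rod: I_cm = (1/12)ML² = (1/12)(5.13)(0.286)² = 0.034968 kg·m²; centre at d = 0.143 m, so I = I_cm + Md² gives I = 0.034968 + (5.13)(0.143)² = 0.13987 kg·m².
Thin ring: I_cm = MR² = (5.5)(0.26)² = 0.3718 kg·m²; centre at d = 0.143 + 0.143 + 0.26 = 0.546 m, so I = I_cm + Md² gives I = 0.3718 + (5.5)(0.546)² = 2.0114 kg·m².
Point mass: I_cm = 0; centre at d = 0.143 + 0.143 + 0.26 + 0.26 = 0.806 m, so I = I_cm + Md² gives I = 0 + (0.426)(0.806)² = 0.27674 kg·m².
Total I = 0.13987 + 2.0114 + 0.27674 = 2.4281 kg·m².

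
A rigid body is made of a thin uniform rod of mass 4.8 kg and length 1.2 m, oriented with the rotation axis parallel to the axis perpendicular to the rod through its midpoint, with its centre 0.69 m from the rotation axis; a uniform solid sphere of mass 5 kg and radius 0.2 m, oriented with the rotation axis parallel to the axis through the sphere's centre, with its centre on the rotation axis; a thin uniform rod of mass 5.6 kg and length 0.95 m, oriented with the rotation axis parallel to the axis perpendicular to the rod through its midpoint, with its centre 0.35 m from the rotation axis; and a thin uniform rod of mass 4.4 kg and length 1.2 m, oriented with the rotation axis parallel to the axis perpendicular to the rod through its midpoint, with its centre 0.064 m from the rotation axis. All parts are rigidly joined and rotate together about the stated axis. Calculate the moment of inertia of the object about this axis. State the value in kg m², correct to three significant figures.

4.59

Thin rod: I_cm = (1/12)ML² = (1/12)(4.8)(1.2)² = 0.576 kg m²; centre at d = 0.69 m, so I = I_cm + Md² gives I = 0.576 + (4.8)(0.69)² = 2.8613 kg m².
Solid sphere: I_cm = (2/5)MR² = (2/5)(5)(0.2)² = 0.08 kg m²; axis through the centre, so I = 0.08 kg m².
Thin rod: I_cm = (1/12)ML² = (1/12)(5.6)(0.95)² = 0.42117 kg m²; centre at d = 0.35 m, so I = I_cm + Md² gives I = 0.42117 + (5.6)(0.35)² = 1.1072 kg m².
Thin rod: I_cm = (1/12)ML² = (1/12)(4.4)(1.2)² = 0.528 kg m²; centre at d = 0.064 m, so I = I_cm + Md² gives I = 0.528 + (4.4)(0.064)² = 0.54602 kg m².
Total I = 2.8613 + 0.08 + 1.1072 + 0.54602 = 4.5945 kg m².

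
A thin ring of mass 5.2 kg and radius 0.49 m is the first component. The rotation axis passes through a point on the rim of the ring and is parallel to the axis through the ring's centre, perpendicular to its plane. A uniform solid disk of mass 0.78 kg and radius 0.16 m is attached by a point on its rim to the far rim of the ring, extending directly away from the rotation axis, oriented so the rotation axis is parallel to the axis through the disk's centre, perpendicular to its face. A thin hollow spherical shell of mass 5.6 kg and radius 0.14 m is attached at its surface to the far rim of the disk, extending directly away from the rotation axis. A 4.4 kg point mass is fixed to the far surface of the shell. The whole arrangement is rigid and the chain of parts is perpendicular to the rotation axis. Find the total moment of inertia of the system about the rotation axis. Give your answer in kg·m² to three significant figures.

Thin ring: I_cm = MR² = (5.2)(0.49)² = 1.2485 kg·m²; centre at d = 0.49 m, so the parallel axis theorem gives I = 1.2485 + (5.2)(0.49)² = 2.497 kg·m².
Solid disk: I_cm = (1/2)MR² = (1/2)(0.78)(0.16)² = 0.009984 kg·m²; centre at d = 0.49 + 0.49 + 0.16 = 1.14 m, so the parallel axis theorem gives I = 0.009984 + (0.78)(1.14)² = 1.0237 kg·m².
Spherical shell: I_cm = (2/3)MR² = (2/3)(5.6)(0.14)² = 0.073173 kg·m²; centre at d = 0.49 + 0.49 + 0.16 + 0.16 + 0.14 = 1.44 m, so the parallel axis theorem gives I = 0.073173 + (5.6)(1.44)² = 11.685 kg·m².
Point mass: I_cm = 0; centre at d = 0.49 + 0.49 + 0.16 + 0.16 + 0.14 + 0.14 = 1.58 m, so the parallel axis theorem gives I = 0 + (4.4)(1.58)² = 10.984 kg·m².
Total I = 2.497 + 1.0237 + 11.685 + 10.984 = 26.19 kg·m².

26.2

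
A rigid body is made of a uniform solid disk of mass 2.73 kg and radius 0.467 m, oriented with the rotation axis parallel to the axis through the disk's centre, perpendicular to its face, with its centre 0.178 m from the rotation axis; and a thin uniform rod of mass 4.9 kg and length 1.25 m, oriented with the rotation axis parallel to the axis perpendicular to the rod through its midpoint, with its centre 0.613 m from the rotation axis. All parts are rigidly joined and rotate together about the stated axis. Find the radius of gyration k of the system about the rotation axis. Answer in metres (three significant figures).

Solid disk: I_cm = (1/2)MR² = (1/2)(2.73)(0.467)² = 0.29769 kg m^2; centre at d = 0.178 m, so the parallel axis theorem gives I = 0.29769 + (2.73)(0.178)² = 0.38419 kg m^2.
Thin rod: I_cm = (1/12)ML² = (1/12)(4.9)(1.25)² = 0.63802 kg m^2; centre at d = 0.613 m, so the parallel axis theorem gives I = 0.63802 + (4.9)(0.613)² = 2.4793 kg m^2.
Total I = 2.8635 kg m^2; total mass M = 7.63 kg.
k = √(I/M) = √(2.8635/7.63) = 0.61261 m.

0.613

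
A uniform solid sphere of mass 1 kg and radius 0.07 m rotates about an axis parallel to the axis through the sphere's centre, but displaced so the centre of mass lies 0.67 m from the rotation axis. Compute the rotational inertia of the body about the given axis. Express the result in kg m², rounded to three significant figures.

I_cm = (2/5)MR² = (2/5)(1)(0.07)² = 0.00196 kg m²; centre at d = 0.67 m, so the parallel axis theorem gives I = 0.00196 + (1)(0.67)² = 0.45086 kg m².

0.451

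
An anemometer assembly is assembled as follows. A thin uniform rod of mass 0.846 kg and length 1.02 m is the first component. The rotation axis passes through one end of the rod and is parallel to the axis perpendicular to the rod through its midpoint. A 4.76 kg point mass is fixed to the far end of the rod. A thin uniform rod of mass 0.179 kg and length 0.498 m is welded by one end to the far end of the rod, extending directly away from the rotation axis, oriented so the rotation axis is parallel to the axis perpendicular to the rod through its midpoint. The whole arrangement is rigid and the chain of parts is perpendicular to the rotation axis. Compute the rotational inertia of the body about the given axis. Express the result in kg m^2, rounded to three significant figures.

Thin rod: I_cm = (1/12)ML² = (1/12)(0.846)(1.02)² = 0.073348 kg m^2; centre at d = 0.51 m, so I = I_cm + Md² gives I = 0.073348 + (0.846)(0.51)² = 0.29339 kg m^2.
Point mass: I_cm = 0; centre at d = 0.51 + 0.51 = 1.02 m, so I = I_cm + Md² gives I = 0 + (4.76)(1.02)² = 4.9523 kg m^2.
Thin rod: I_cm = (1/12)ML² = (1/12)(0.179)(0.498)² = 0.0036994 kg m^2; centre at d = 0.51 + 0.51 + 0.249 = 1.269 m, so I = I_cm + Md² gives I = 0.0036994 + (0.179)(1.269)² = 0.29195 kg m^2.
Total I = 0.29339 + 4.9523 + 0.29195 = 5.5377 kg m^2.

5.54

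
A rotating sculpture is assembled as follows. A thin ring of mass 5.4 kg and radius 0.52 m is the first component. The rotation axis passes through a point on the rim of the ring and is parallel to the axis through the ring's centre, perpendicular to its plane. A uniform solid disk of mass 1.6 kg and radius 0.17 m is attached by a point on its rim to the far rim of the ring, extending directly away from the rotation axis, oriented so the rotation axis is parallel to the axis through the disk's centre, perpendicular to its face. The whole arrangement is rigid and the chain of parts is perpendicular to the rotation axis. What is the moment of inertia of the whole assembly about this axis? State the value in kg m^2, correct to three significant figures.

Thin ring: I_cm = MR² = (5.4)(0.52)² = 1.4602 kg m^2; centre at d = 0.52 m, so the parallel axis theorem gives I = 1.4602 + (5.4)(0.52)² = 2.9203 kg m^2.
Solid disk: I_cm = (1/2)MR² = (1/2)(1.6)(0.17)² = 0.02312 kg m^2; centre at d = 0.52 + 0.52 + 0.17 = 1.21 m, so the parallel axis theorem gives I = 0.02312 + (1.6)(1.21)² = 2.3657 kg m^2.
Total I = 2.9203 + 2.3657 = 5.286 kg m^2.

5.29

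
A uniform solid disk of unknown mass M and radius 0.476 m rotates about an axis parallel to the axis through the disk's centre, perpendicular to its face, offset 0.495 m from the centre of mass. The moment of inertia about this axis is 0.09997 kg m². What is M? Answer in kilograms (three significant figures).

0.279

I = I_cm + Md² = (1/2)MR² + Md² = M·[0.5·(0.476)² + (0.495)²] = M·0.35831.
So M = 0.09997 / 0.35831 = 0.279 kg.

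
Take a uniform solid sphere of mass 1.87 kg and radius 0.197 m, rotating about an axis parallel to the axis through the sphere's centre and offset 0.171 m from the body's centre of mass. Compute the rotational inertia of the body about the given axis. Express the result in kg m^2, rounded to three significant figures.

0.0837

I_cm = (2/5)MR² = (2/5)(1.87)(0.197)² = 0.029029 kg m^2; centre at d = 0.171 m, so the parallel axis theorem gives I = 0.029029 + (1.87)(0.171)² = 0.08371 kg m^2.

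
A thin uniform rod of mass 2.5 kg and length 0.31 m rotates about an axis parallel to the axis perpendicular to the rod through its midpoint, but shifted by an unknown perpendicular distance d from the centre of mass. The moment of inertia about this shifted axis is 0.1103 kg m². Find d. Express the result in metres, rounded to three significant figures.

0.190

About the centre-of-mass axis, I_cm = (1/12)ML² = (1/12)(2.5)(0.31)² = 0.020021 kg m².
Parallel axis theorem: I = I_cm + Md², so Md² = 0.1103 − 0.020021 = 0.090279 kg m².
d = √(0.090279 / 2.5) = 0.19003 m.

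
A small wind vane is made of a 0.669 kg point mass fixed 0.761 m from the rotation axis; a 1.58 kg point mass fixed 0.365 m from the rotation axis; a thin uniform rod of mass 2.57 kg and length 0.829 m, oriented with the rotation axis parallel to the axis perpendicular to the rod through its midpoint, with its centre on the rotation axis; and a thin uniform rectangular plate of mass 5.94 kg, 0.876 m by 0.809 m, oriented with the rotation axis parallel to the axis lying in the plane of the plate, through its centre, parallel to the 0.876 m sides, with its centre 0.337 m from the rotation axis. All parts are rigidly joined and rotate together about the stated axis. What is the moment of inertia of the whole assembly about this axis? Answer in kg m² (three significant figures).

Point mass: I_cm = 0; centre at d = 0.761 m, so the parallel axis theorem gives I = 0 + (0.669)(0.761)² = 0.38743 kg m².
Point mass: I_cm = 0; centre at d = 0.365 m, so the parallel axis theorem gives I = 0 + (1.58)(0.365)² = 0.2105 kg m².
Thin rod: I_cm = (1/12)ML² = (1/12)(2.57)(0.829)² = 0.14718 kg m²; axis through the centre, so I = 0.14718 kg m².
Rectangular plate: I_cm = (1/12)Mb² = (1/12)(5.94)(0.809)² = 0.32397 kg m²; centre at d = 0.337 m, so the parallel axis theorem gives I = 0.32397 + (5.94)(0.337)² = 0.99857 kg m².
Total I = 0.38743 + 0.2105 + 0.14718 + 0.99857 = 1.7437 kg m².

1.74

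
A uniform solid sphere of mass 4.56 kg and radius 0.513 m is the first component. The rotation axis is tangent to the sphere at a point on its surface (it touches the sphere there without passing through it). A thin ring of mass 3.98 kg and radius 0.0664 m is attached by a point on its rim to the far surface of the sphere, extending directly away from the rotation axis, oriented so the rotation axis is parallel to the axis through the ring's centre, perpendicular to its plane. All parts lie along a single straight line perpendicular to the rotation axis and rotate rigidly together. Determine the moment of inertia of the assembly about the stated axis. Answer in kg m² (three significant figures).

6.45

Solid sphere: I_cm = (2/5)MR² = (2/5)(4.56)(0.513)² = 0.48002 kg m²; centre at d = 0.513 m, so the parallel axis theorem gives I = 0.48002 + (4.56)(0.513)² = 1.6801 kg m².
Thin ring: I_cm = MR² = (3.98)(0.0664)² = 0.017548 kg m²; centre at d = 0.513 + 0.513 + 0.0664 = 1.0924 m, so the parallel axis theorem gives I = 0.017548 + (3.98)(1.0924)² = 4.767 kg m².
Total I = 1.6801 + 4.767 = 6.4471 kg m².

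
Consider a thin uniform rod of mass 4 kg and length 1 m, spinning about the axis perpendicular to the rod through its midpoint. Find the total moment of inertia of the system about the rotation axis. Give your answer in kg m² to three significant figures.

I_cm = (1/12)ML² = (1/12)(4)(1)² = 0.33333 kg m²; axis through the centre, so I = 0.33333 kg m².

0.333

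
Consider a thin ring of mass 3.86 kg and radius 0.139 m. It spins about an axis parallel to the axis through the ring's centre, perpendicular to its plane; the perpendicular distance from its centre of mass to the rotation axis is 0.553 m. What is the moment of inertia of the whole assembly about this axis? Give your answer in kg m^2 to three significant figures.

1.26

I_cm = MR² = (3.86)(0.139)² = 0.074579 kg m^2; centre at d = 0.553 m, so I = I_cm + Md² gives I = 0.074579 + (3.86)(0.553)² = 1.255 kg m^2.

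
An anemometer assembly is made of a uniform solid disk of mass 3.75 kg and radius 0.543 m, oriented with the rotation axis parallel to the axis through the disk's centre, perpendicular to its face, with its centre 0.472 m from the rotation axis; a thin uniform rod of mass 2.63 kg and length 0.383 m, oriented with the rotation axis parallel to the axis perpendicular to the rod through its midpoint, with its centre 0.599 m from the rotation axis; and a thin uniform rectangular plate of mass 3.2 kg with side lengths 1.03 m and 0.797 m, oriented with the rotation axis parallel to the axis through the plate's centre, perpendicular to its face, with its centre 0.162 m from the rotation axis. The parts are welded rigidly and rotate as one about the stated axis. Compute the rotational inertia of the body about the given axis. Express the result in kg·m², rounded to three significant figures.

2.90

Solid disk: I_cm = (1/2)MR² = (1/2)(3.75)(0.543)² = 0.55284 kg·m²; centre at d = 0.472 m, so I = I_cm + Md² gives I = 0.55284 + (3.75)(0.472)² = 1.3883 kg·m².
Thin rod: I_cm = (1/12)ML² = (1/12)(2.63)(0.383)² = 0.032149 kg·m²; centre at d = 0.599 m, so I = I_cm + Md² gives I = 0.032149 + (2.63)(0.599)² = 0.9758 kg·m².
Rectangular plate: I_cm = (1/12)M(a²+b²) = (1/12)(3.2)[(1.03)² + (0.797)²] = 0.4523 kg·m²; centre at d = 0.162 m, so I = I_cm + Md² gives I = 0.4523 + (3.2)(0.162)² = 0.53628 kg·m².
Total I = 1.3883 + 0.9758 + 0.53628 = 2.9004 kg·m².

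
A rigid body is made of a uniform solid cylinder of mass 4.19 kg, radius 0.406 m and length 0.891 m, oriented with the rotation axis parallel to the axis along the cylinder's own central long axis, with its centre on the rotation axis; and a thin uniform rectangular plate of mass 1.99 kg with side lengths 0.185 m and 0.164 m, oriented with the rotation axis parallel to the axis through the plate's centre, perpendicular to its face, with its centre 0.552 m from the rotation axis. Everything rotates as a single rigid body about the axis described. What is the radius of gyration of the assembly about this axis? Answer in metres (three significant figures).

0.395

Solid cylinder: I_cm = (1/2)MR² = (1/2)(4.19)(0.406)² = 0.34533 kg m²; axis through the centre, so I = 0.34533 kg m².
Rectangular plate: I_cm = (1/12)M(a²+b²) = (1/12)(1.99)[(0.185)² + (0.164)²] = 0.010136 kg m²; centre at d = 0.552 m, so the parallel axis theorem gives I = 0.010136 + (1.99)(0.552)² = 0.6165 kg m².
Total I = 0.96183 kg m²; total mass M = 6.18 kg.
k = √(I/M) = √(0.96183/6.18) = 0.39451 m.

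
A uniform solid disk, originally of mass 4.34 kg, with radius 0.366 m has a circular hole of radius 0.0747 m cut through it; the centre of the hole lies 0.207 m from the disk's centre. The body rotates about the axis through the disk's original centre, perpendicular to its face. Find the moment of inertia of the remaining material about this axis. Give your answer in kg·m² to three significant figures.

0.282

Unpierced body about its centre: I₀ = (1/2)MR² = (1/2)(4.34)(0.366)² = 0.29068 kg·m².
The removed disk has mass m = M·(r/R)² = (4.34)(0.0747/0.366)² = 0.18079 kg (same uniform areal density).
Its moment of inertia about the rotation axis (parallel-axis theorem): I_hole = (1/2)mr² + md² = (1/2)(0.18079)(0.0747)² + (0.18079)(0.207)² = 0.008251 kg·m².
Treating the hole as negative mass, I = I₀ − I_hole = 0.29068 − 0.008251 = 0.28243 kg·m².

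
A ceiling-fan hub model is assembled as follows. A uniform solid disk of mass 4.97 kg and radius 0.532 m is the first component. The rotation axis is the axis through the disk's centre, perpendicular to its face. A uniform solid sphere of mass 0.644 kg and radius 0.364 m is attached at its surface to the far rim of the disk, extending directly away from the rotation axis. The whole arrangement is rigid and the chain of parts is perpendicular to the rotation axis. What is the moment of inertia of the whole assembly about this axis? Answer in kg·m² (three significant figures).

1.25

Solid disk: I_cm = (1/2)MR² = (1/2)(4.97)(0.532)² = 0.70331 kg·m²; axis through the centre, so I = 0.70331 kg·m².
Solid sphere: I_cm = (2/5)MR² = (2/5)(0.644)(0.364)² = 0.034131 kg·m²; centre at d = 0.532 + 0.364 = 0.896 m, so I = I_cm + Md² gives I = 0.034131 + (0.644)(0.896)² = 0.55114 kg·m².
Total I = 0.70331 + 0.55114 = 1.2545 kg·m².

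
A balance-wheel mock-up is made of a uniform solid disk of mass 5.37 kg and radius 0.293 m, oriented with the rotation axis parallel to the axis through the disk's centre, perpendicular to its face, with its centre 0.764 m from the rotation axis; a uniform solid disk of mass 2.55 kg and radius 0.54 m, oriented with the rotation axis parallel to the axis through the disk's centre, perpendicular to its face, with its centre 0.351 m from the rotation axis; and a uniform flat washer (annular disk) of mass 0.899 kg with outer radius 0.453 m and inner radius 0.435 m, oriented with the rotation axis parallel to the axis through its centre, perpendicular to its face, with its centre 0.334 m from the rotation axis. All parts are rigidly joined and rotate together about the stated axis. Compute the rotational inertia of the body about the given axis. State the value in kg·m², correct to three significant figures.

4.33

Solid disk: I_cm = (1/2)MR² = (1/2)(5.37)(0.293)² = 0.2305 kg·m²; centre at d = 0.764 m, so I = I_cm + Md² gives I = 0.2305 + (5.37)(0.764)² = 3.365 kg·m².
Solid disk: I_cm = (1/2)MR² = (1/2)(2.55)(0.54)² = 0.37179 kg·m²; centre at d = 0.351 m, so I = I_cm + Md² gives I = 0.37179 + (2.55)(0.351)² = 0.68595 kg·m².
Annular disk: I_cm = (1/2)M(R²+r²) = (1/2)(0.899)[(0.453)² + (0.435)²] = 0.1773 kg·m²; centre at d = 0.334 m, so I = I_cm + Md² gives I = 0.1773 + (0.899)(0.334)² = 0.27759 kg·m².
Total I = 3.365 + 0.68595 + 0.27759 = 4.3285 kg·m².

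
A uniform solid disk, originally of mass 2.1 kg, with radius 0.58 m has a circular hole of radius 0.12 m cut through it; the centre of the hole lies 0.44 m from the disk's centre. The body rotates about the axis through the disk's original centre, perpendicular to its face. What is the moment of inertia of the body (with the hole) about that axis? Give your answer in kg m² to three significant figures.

0.335

Unpierced body about its centre: I₀ = (1/2)MR² = (1/2)(2.1)(0.58)² = 0.35322 kg m².
The removed disk has mass m = M·(r/R)² = (2.1)(0.12/0.58)² = 0.089893 kg (same uniform areal density).
Its moment of inertia about the rotation axis (parallel-axis theorem): I_hole = (1/2)mr² + md² = (1/2)(0.089893)(0.12)² + (0.089893)(0.44)² = 0.018051 kg m².
Treating the hole as negative mass, I = I₀ − I_hole = 0.35322 − 0.018051 = 0.33517 kg m².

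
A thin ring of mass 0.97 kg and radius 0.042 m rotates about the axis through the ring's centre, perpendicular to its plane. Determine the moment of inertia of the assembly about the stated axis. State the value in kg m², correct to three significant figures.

0.00171

I_cm = MR² = (0.97)(0.042)² = 0.0017111 kg m²; axis through the centre, so I = 0.0017111 kg m².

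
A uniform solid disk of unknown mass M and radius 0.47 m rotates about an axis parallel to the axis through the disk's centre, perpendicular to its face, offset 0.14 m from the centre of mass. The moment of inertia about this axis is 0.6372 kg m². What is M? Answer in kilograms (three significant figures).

4.90

I = I_cm + Md² = (1/2)MR² + Md² = M·[0.5·(0.47)² + (0.14)²] = M·0.13005.
So M = 0.6372 / 0.13005 = 4.8997 kg.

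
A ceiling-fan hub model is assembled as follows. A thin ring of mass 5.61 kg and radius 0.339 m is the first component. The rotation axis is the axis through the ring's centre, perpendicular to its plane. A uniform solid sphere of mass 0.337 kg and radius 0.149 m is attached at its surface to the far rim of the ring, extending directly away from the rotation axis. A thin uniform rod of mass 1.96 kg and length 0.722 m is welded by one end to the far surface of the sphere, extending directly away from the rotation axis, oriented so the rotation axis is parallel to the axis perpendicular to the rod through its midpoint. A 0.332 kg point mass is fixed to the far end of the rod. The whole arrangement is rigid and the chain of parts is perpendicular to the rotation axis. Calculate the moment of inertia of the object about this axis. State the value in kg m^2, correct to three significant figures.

3.38

Thin ring: I_cm = MR² = (5.61)(0.339)² = 0.64471 kg m^2; axis through the centre, so I = 0.64471 kg m^2.
Solid sphere: I_cm = (2/5)MR² = (2/5)(0.337)(0.149)² = 0.0029927 kg m^2; centre at d = 0.339 + 0.149 = 0.488 m, so the parallel axis theorem gives I = 0.0029927 + (0.337)(0.488)² = 0.083247 kg m^2.
Thin rod: I_cm = (1/12)ML² = (1/12)(1.96)(0.722)² = 0.085143 kg m^2; centre at d = 0.339 + 0.149 + 0.149 + 0.361 = 0.998 m, so the parallel axis theorem gives I = 0.085143 + (1.96)(0.998)² = 2.0373 kg m^2.
Point mass: I_cm = 0; centre at d = 0.339 + 0.149 + 0.149 + 0.361 + 0.361 = 1.359 m, so the parallel axis theorem gives I = 0 + (0.332)(1.359)² = 0.61316 kg m^2.
Total I = 0.64471 + 0.083247 + 2.0373 + 0.61316 = 3.3784 kg m^2.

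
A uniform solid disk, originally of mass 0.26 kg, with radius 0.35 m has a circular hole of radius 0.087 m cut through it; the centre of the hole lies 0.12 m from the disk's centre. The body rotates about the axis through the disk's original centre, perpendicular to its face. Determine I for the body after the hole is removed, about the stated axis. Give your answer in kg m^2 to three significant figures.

Unpierced body about its centre: I₀ = (1/2)MR² = (1/2)(0.26)(0.35)² = 0.015925 kg m^2.
The removed disk has mass m = M·(r/R)² = (0.26)(0.087/0.35)² = 0.016065 kg (same uniform areal density).
Its moment of inertia about the rotation axis (parallel-axis theorem): I_hole = (1/2)mr² + md² = (1/2)(0.016065)(0.087)² + (0.016065)(0.12)² = 0.00029213 kg m^2.
Treating the hole as negative mass, I = I₀ − I_hole = 0.015925 − 0.00029213 = 0.015633 kg m^2.

0.0156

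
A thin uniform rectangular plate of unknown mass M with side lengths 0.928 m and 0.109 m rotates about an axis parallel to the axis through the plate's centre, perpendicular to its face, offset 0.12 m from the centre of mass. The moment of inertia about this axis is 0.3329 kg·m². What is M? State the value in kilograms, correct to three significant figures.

3.82

I = I_cm + Md² = (1/12)M(a²+b²) + Md² = M·[0.0833333·[(0.928)² + (0.109)²] + (0.12)²] = M·0.087155.
So M = 0.3329 / 0.087155 = 3.8196 kg.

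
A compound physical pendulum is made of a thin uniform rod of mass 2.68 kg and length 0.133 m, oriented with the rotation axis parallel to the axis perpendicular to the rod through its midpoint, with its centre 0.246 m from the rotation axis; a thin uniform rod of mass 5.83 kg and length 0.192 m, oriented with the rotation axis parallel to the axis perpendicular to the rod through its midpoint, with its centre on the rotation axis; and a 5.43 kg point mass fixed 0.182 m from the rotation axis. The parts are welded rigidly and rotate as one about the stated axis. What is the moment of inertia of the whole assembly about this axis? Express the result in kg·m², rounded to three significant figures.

Thin rod: I_cm = (1/12)ML² = (1/12)(2.68)(0.133)² = 0.0039505 kg·m²; centre at d = 0.246 m, so the parallel axis theorem gives I = 0.0039505 + (2.68)(0.246)² = 0.16613 kg·m².
Thin rod: I_cm = (1/12)ML² = (1/12)(5.83)(0.192)² = 0.01791 kg·m²; axis through the centre, so I = 0.01791 kg·m².
Point mass: I_cm = 0; centre at d = 0.182 m, so the parallel axis theorem gives I = 0 + (5.43)(0.182)² = 0.17986 kg·m².
Total I = 0.16613 + 0.01791 + 0.17986 = 0.36391 kg·m².

0.364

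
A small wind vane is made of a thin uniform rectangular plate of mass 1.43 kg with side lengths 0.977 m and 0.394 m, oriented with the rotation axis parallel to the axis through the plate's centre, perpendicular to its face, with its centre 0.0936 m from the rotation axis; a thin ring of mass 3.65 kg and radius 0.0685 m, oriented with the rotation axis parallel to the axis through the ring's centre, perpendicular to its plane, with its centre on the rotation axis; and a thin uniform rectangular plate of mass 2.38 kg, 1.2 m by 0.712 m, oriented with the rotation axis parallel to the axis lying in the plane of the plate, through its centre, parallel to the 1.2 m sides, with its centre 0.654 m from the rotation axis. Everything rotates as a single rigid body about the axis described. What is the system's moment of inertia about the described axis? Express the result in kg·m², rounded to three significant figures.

1.28

Rectangular plate: I_cm = (1/12)M(a²+b²) = (1/12)(1.43)[(0.977)² + (0.394)²] = 0.13225 kg·m²; centre at d = 0.0936 m, so the parallel axis theorem gives I = 0.13225 + (1.43)(0.0936)² = 0.14478 kg·m².
Thin ring: I_cm = MR² = (3.65)(0.0685)² = 0.017127 kg·m²; axis through the centre, so I = 0.017127 kg·m².
Rectangular plate: I_cm = (1/12)Mb² = (1/12)(2.38)(0.712)² = 0.10054 kg·m²; centre at d = 0.654 m, so the parallel axis theorem gives I = 0.10054 + (2.38)(0.654)² = 1.1185 kg·m².
Total I = 0.14478 + 0.017127 + 1.1185 = 1.2804 kg·m².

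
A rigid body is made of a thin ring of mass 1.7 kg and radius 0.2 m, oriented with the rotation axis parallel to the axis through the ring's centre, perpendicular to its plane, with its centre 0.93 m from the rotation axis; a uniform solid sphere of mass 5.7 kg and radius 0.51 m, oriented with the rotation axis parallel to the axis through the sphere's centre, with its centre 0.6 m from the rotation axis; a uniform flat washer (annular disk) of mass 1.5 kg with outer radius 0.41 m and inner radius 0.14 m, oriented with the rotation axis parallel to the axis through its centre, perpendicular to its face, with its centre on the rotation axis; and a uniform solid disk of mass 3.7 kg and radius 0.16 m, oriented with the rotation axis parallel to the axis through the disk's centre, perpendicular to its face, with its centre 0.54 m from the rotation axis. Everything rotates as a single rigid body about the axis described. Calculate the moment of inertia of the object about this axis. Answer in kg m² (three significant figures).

5.45

Thin ring: I_cm = MR² = (1.7)(0.2)² = 0.068 kg m²; centre at d = 0.93 m, so I = I_cm + Md² gives I = 0.068 + (1.7)(0.93)² = 1.5383 kg m².
Solid sphere: I_cm = (2/5)MR² = (2/5)(5.7)(0.51)² = 0.59303 kg m²; centre at d = 0.6 m, so I = I_cm + Md² gives I = 0.59303 + (5.7)(0.6)² = 2.645 kg m².
Annular disk: I_cm = (1/2)M(R²+r²) = (1/2)(1.5)[(0.41)² + (0.14)²] = 0.14077 kg m²; axis through the centre, so I = 0.14077 kg m².
Solid disk: I_cm = (1/2)MR² = (1/2)(3.7)(0.16)² = 0.04736 kg m²; centre at d = 0.54 m, so I = I_cm + Md² gives I = 0.04736 + (3.7)(0.54)² = 1.1263 kg m².
Total I = 1.5383 + 2.645 + 0.14077 + 1.1263 = 5.4504 kg m².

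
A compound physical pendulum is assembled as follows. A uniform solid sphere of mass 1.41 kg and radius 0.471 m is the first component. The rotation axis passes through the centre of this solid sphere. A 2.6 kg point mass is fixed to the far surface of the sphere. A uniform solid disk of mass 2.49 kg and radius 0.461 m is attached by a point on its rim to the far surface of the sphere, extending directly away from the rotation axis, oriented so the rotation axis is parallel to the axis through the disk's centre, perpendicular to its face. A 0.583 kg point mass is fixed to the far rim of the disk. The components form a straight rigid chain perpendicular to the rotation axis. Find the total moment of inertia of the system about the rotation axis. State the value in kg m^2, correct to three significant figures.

4.26

Solid sphere: I_cm = (2/5)MR² = (2/5)(1.41)(0.471)² = 0.12512 kg m^2; axis through the centre, so I = 0.12512 kg m^2.
Point mass: I_cm = 0; centre at d = 0.471 m, so the parallel axis theorem gives I = 0 + (2.6)(0.471)² = 0.57679 kg m^2.
Solid disk: I_cm = (1/2)MR² = (1/2)(2.49)(0.461)² = 0.26459 kg m^2; centre at d = 0.471 + 0.461 = 0.932 m, so the parallel axis theorem gives I = 0.26459 + (2.49)(0.932)² = 2.4275 kg m^2.
Point mass: I_cm = 0; centre at d = 0.471 + 0.461 + 0.461 = 1.393 m, so the parallel axis theorem gives I = 0 + (0.583)(1.393)² = 1.1313 kg m^2.
Total I = 0.12512 + 0.57679 + 2.4275 + 1.1313 = 4.2606 kg m^2.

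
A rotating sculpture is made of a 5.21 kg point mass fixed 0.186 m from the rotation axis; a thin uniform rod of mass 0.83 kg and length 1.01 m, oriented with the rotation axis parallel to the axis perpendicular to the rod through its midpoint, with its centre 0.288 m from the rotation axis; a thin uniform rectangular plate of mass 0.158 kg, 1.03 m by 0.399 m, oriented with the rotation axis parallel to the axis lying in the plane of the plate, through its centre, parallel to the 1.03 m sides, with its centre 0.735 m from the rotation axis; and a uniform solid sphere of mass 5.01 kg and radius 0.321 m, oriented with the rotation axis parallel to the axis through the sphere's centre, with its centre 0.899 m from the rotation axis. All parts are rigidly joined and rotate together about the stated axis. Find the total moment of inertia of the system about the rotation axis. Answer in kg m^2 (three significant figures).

4.66

Point mass: I_cm = 0; centre at d = 0.186 m, so the parallel axis theorem gives I = 0 + (5.21)(0.186)² = 0.18025 kg m^2.
Thin rod: I_cm = (1/12)ML² = (1/12)(0.83)(1.01)² = 0.070557 kg m^2; centre at d = 0.288 m, so the parallel axis theorem gives I = 0.070557 + (0.83)(0.288)² = 0.1394 kg m^2.
Rectangular plate: I_cm = (1/12)Mb² = (1/12)(0.158)(0.399)² = 0.0020961 kg m^2; centre at d = 0.735 m, so the parallel axis theorem gives I = 0.0020961 + (0.158)(0.735)² = 0.087452 kg m^2.
Solid sphere: I_cm = (2/5)MR² = (2/5)(5.01)(0.321)² = 0.20649 kg m^2; centre at d = 0.899 m, so the parallel axis theorem gives I = 0.20649 + (5.01)(0.899)² = 4.2556 kg m^2.
Total I = 0.18025 + 0.1394 + 0.087452 + 4.2556 = 4.6627 kg m^2.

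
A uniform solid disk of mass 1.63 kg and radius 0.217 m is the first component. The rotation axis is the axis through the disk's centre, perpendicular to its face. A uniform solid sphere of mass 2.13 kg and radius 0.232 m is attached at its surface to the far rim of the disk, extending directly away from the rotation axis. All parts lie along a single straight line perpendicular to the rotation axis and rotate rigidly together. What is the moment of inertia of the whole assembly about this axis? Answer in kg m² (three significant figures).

0.514

Solid disk: I_cm = (1/2)MR² = (1/2)(1.63)(0.217)² = 0.038378 kg m²; axis through the centre, so I = 0.038378 kg m².
Solid sphere: I_cm = (2/5)MR² = (2/5)(2.13)(0.232)² = 0.045858 kg m²; centre at d = 0.217 + 0.232 = 0.449 m, so I = I_cm + Md² gives I = 0.045858 + (2.13)(0.449)² = 0.47527 kg m².
Total I = 0.038378 + 0.47527 = 0.51365 kg m².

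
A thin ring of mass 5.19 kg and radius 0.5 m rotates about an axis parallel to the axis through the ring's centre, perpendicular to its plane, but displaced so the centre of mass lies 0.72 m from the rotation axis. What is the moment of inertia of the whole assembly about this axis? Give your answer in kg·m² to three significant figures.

3.99

I_cm = MR² = (5.19)(0.5)² = 1.2975 kg·m²; centre at d = 0.72 m, so I = I_cm + Md² gives I = 1.2975 + (5.19)(0.72)² = 3.988 kg·m².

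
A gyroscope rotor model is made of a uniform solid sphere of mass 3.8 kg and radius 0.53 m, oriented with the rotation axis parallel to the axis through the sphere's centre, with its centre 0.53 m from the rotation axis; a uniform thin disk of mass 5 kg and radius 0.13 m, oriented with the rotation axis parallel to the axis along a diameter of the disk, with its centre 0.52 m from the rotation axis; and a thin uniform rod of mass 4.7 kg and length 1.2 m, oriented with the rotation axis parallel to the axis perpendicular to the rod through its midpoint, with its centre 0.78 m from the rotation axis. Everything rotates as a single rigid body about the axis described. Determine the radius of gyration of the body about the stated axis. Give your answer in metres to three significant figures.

0.683

Solid sphere: I_cm = (2/5)MR² = (2/5)(3.8)(0.53)² = 0.42697 kg m²; centre at d = 0.53 m, so the parallel axis theorem gives I = 0.42697 + (3.8)(0.53)² = 1.4944 kg m².
Thin disk: I_cm = (1/4)MR² = (1/4)(5)(0.13)² = 0.021125 kg m²; centre at d = 0.52 m, so the parallel axis theorem gives I = 0.021125 + (5)(0.52)² = 1.3731 kg m².
Thin rod: I_cm = (1/12)ML² = (1/12)(4.7)(1.2)² = 0.564 kg m²; centre at d = 0.78 m, so the parallel axis theorem gives I = 0.564 + (4.7)(0.78)² = 3.4235 kg m².
Total I = 6.291 kg m²; total mass M = 13.5 kg.
k = √(I/M) = √(6.291/13.5) = 0.68264 m.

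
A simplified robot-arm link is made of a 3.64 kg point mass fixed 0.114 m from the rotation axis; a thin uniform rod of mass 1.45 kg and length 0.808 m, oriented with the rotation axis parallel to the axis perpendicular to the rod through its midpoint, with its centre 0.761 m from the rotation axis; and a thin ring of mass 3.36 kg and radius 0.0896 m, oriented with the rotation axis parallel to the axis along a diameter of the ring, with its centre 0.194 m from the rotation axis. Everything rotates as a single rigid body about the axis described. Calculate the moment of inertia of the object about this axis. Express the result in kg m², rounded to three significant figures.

Point mass: I_cm = 0; centre at d = 0.114 m, so the parallel axis theorem gives I = 0 + (3.64)(0.114)² = 0.047305 kg m².
Thin rod: I_cm = (1/12)ML² = (1/12)(1.45)(0.808)² = 0.078888 kg m²; centre at d = 0.761 m, so the parallel axis theorem gives I = 0.078888 + (1.45)(0.761)² = 0.91861 kg m².
Thin ring: I_cm = (1/2)MR² = (1/2)(3.36)(0.0896)² = 0.013487 kg m²; centre at d = 0.194 m, so the parallel axis theorem gives I = 0.013487 + (3.36)(0.194)² = 0.13994 kg m².
Total I = 0.047305 + 0.91861 + 0.13994 = 1.1059 kg m².

1.11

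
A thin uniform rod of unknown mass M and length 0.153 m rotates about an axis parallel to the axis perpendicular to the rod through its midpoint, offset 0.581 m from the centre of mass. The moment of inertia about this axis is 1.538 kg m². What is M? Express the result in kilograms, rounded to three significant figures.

4.53

I = I_cm + Md² = (1/12)ML² + Md² = M·[0.0833333·(0.153)² + (0.581)²] = M·0.33951.
So M = 1.538 / 0.33951 = 4.53 kg.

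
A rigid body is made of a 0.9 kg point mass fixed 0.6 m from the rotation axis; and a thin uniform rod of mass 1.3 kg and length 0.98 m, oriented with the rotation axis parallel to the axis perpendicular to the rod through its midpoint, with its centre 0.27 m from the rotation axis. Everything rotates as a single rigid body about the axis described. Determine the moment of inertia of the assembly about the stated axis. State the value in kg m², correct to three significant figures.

0.523

Point mass: I_cm = 0; centre at d = 0.6 m, so I = I_cm + Md² gives I = 0 + (0.9)(0.6)² = 0.324 kg m².
Thin rod: I_cm = (1/12)ML² = (1/12)(1.3)(0.98)² = 0.10404 kg m²; centre at d = 0.27 m, so I = I_cm + Md² gives I = 0.10404 + (1.3)(0.27)² = 0.19881 kg m².
Total I = 0.324 + 0.19881 = 0.52281 kg m².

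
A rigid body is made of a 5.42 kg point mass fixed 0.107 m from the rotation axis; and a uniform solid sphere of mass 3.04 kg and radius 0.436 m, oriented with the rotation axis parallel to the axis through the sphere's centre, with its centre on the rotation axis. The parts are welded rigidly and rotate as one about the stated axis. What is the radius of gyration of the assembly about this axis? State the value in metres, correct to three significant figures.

0.186

Point mass: I_cm = 0; centre at d = 0.107 m, so I = I_cm + Md² gives I = 0 + (5.42)(0.107)² = 0.062054 kg·m².
Solid sphere: I_cm = (2/5)MR² = (2/5)(3.04)(0.436)² = 0.23116 kg·m²; axis through the centre, so I = 0.23116 kg·m².
Total I = 0.29321 kg·m²; total mass M = 8.46 kg.
k = √(I/M) = √(0.29321/8.46) = 0.18617 m.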